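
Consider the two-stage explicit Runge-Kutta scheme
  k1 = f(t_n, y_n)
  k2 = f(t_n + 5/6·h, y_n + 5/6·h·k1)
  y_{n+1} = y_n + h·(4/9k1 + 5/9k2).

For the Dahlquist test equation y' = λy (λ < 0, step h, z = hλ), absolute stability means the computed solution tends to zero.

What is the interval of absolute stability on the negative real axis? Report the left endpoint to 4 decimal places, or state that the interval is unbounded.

z∈(-2.1600,0).

On y'=λy, z=hλ:
  k1=λy_n ⇒ h·k1=z·y_n;  k2=λ(1+5/6z)y_n ⇒ h·k2=z(1+5/6z)y_n
  y_{n+1}/y_n = 1 + 4/9z + 5/9z(1+5/6z) = 1 + z + 25/54z²
  ⇒ R(z) = 1 + z + 25/54z².

Solve |R(x)|<1 on ℝ⁻.
x=-1.77: |R|=0.6804
R=1: x+25/54x²=0 ⇒ x=−54/25=-2.1600; min R=1−1/(4·25/54)=0.4600>−1
Confirm numerically:
  x=-1.912: |R|=0.78047 <1
  x=-1.822: |R|=0.71489 <1
  x=-1.473: |R|=0.53150 <1
  x=-1.233: |R|=0.47084 <1
  x=-2.680: |R|=1.64519 >1
  x=-2.551: |R|=1.46178 >1
  x=-2.530: |R|=1.43338 >1
Stable set (-2.1600, 0).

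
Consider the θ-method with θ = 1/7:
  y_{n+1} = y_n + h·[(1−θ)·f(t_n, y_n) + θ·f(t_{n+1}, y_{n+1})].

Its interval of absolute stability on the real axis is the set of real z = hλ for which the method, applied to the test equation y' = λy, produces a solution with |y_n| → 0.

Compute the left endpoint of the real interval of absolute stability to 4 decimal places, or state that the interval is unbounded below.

Test eqn y'=λy, z=hλ:
  y_{n+1} = y_n + z·[6/7·y_n + 1/7·y_{n+1}] ⇒ (1 − 1/7z)y_{n+1} = (1 + 6/7z)y_n
  Hence R(z) = (1 + 6/7z)/(1 − 1/7z).

Solve |R(x)|<1 on ℝ⁻.
x=-1.2: |R|=0.0244
R=−1: 1+6/7x = −1+1/7x ⇒ -5/7x=2 ⇒ x=2/(-5/7)=-2.8000
Confirm numerically:
  x=-2.035: |R|=0.57665 <1
  x=-1.746: |R|=0.39744 <1
  x=-1.361: |R|=0.13946 <1
  x=-1.134: |R|=0.02410 <1
  x=-3.255: |R|=1.22184 >1
  x=-3.144: |R|=1.16956 >1
  x=-3.042: |R|=1.12049 >1
Stable set (-2.8000, 0).

z* = -2.8000.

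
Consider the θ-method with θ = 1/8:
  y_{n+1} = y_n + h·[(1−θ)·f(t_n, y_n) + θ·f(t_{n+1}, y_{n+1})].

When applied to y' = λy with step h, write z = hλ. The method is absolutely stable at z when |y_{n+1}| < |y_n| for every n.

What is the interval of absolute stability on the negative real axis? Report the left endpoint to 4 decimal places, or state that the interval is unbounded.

(-2.6667, 0).

With y'=λy (z=hλ):
  y_{n+1} = y_n + z·[7/8·y_n + 1/8·y_{n+1}] ⇒ (1 − 1/8z)y_{n+1} = (1 + 7/8z)y_n
  Hence R(z) = (1 + 7/8z)/(1 − 1/8z).

Find x<0 with |R(x)|<1.
x=-1.7: |R|=0.4021
R=−1: 1+7/8x = −1+1/8x ⇒ -3/4x=2 ⇒ x=2/(-3/4)=-2.6667
Confirm numerically:
  x=-2.081: |R|=0.65142 <1
  x=-2.027: |R|=0.61723 <1
  x=-1.827: |R|=0.48733 <1
  x=-1.648: |R|=0.36650 <1
  x=-3.091: |R|=1.22956 >1
  x=-3.015: |R|=1.18974 >1
Interval (-2.6667, 0).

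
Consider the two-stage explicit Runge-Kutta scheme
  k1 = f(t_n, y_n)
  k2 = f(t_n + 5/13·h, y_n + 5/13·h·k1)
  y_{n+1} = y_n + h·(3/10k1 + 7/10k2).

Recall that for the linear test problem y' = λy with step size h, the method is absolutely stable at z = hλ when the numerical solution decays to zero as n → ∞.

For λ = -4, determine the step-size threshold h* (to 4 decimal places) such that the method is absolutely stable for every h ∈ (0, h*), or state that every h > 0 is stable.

(-3.7143,0); λ=-4 ⇒ h* = (26/7)/4 = 0.9286.

With y'=λy (z=hλ):
  k1=λy_n ⇒ h·k1=z·y_n;  k2=λ(1+5/13z)y_n ⇒ h·k2=z(1+5/13z)y_n
  y_{n+1}/y_n = 1 + 3/10z + 7/10z(1+5/13z) = 1 + z + 7/26z²
  ⇒ R(z) = 1 + z + 7/26z².

Solve |R(x)|<1 on ℝ⁻.
x=-0.54: |R|=0.5385
R=1: x+7/26x²=0 ⇒ x=−26/7=-3.7143; min R=1−1/(4·7/26)=0.0714>−1
Confirm numerically:
  x=-3.058: |R|=0.45967 <1
  x=-2.385: |R|=0.14645 <1
  x=-1.948: |R|=0.07365 <1
  x=-1.908: |R|=0.07212 <1
  x=-4.131: |R|=1.46347 >1
  x=-4.122: |R|=1.45247 >1
  x=-3.858: |R|=1.14927 >1
Interval (-3.7143, 0).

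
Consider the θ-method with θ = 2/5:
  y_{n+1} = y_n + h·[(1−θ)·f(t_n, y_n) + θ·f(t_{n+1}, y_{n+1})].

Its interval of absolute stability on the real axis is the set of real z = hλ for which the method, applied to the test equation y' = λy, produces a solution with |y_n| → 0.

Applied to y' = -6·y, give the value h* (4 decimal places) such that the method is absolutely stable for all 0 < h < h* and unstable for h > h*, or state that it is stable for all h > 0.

With y'=λy (z=hλ):
  y_{n+1} = y_n + z·[3/5·y_n + 2/5·y_{n+1}] ⇒ (1 − 2/5z)y_{n+1} = (1 + 3/5z)y_n
  ⇒ R(z) = (1 + 3/5z)/(1 − 2/5z).

Find x<0 with |R(x)|<1.
x=-1.07: |R|=0.2507
R=−1: 1+3/5x = −1+2/5x ⇒ -1/5x=2 ⇒ x=2/(-1/5)=-10.0000
Confirm numerically:
  x=-7.773: |R|=0.89161 <1
  x=-6.286: |R|=0.78864 <1
  x=-6.017: |R|=0.76617 <1
  x=-10.472: |R|=1.01819 >1
  x=-10.243: |R|=1.00953 >1
Stable set (-10.0000, 0).

(-10.0000,0); λ=-6 ⇒ h* = (10)/6 = 1.6667.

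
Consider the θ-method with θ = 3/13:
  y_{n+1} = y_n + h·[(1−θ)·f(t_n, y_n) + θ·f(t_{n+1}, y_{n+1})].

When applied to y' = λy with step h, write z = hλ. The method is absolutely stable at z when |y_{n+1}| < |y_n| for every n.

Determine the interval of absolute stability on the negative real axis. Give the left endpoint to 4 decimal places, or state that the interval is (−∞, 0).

(-3.7143, 0).

With y'=λy (z=hλ):
  y_{n+1} = y_n + z·[10/13·y_n + 3/13·y_{n+1}] ⇒ (1 − 3/13z)y_{n+1} = (1 + 10/13z)y_n
  ⇒ R(z) = (1 + 10/13z)/(1 − 3/13z).

Find x<0 with |R(x)|<1.
x=-0.3: |R|=0.7194
R=−1: 1+10/13x = −1+3/13x ⇒ -7/13x=2 ⇒ x=2/(-7/13)=-3.7143
Confirm numerically:
  x=-2.333: |R|=0.51653 <1
  x=-2.237: |R|=0.47537 <1
  x=-1.679: |R|=0.21012 <1
  x=-3.855: |R|=1.04010 >1
  x=-3.759: |R|=1.01289 >1
Stable set (-3.7143, 0).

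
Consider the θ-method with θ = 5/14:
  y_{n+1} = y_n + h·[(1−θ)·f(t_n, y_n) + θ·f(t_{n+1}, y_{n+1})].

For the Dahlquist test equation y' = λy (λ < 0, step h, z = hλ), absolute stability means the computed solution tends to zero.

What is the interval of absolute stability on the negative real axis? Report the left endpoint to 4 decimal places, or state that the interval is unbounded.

On y'=λy, z=hλ:
  y_{n+1} = y_n + z·[9/14·y_n + 5/14·y_{n+1}] ⇒ (1 − 5/14z)y_{n+1} = (1 + 9/14z)y_n
  R(z) = (1 + 9/14z)/(1 − 5/14z).

Boundary: |R(x)|=1, x<0.
x=-0.38: |R|=0.6654
R=−1: 1+9/14x = −1+5/14x ⇒ -2/7x=2 ⇒ x=2/(-2/7)=-7.0000
Confirm numerically:
  x=-5.619: |R|=0.86877 <1
  x=-5.223: |R|=0.82281 <1
  x=-2.970: |R|=0.44125 <1
  x=-7.562: |R|=1.04339 >1
  x=-7.411: |R|=1.03220 >1
  x=-7.288: |R|=1.02284 >1
So |R|<1 on (-7.0000, 0).

z∈(-7.0000,0).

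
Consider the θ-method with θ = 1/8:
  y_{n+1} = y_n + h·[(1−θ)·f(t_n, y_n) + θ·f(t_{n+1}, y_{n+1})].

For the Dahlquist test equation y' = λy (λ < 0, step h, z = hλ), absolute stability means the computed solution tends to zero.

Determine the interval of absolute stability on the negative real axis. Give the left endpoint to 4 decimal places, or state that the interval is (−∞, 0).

Set f=λy, z=hλ:
  y_{n+1} = y_n + z·[7/8·y_n + 1/8·y_{n+1}] ⇒ (1 − 1/8z)y_{n+1} = (1 + 7/8z)y_n
  ⇒ R(z) = (1 + 7/8z)/(1 − 1/8z).

Need |R(x)|<1, x<0.
x=-1.29: |R|=0.1109
R=−1: 1+7/8x = −1+1/8x ⇒ -3/4x=2 ⇒ x=2/(-3/4)=-2.6667
Confirm numerically:
  x=-1.867: |R|=0.51373 <1
  x=-1.472: |R|=0.24324 <1
  x=-1.091: |R|=0.03993 <1
  x=-3.175: |R|=1.27293 >1
  x=-3.020: |R|=1.19238 >1
Stable set (-2.6667, 0).

(-2.6667, 0).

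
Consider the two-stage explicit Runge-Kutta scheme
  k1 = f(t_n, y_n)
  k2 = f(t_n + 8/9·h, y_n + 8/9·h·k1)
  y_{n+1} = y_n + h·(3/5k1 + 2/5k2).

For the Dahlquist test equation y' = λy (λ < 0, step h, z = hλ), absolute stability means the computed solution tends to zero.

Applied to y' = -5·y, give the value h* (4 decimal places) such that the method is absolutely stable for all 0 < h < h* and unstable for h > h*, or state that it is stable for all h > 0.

(-2.8125,0); λ=-5 ⇒ h* = (45/16)/5 = 0.5625.

With y'=λy (z=hλ):
  k1=λy_n ⇒ h·k1=z·y_n;  k2=λ(1+8/9z)y_n ⇒ h·k2=z(1+8/9z)y_n
  y_{n+1}/y_n = 1 + 3/5z + 2/5z(1+8/9z) = 1 + z + 16/45z²
  so R(z) = 1 + z + 16/45z².

Need |R(x)|<1, x<0.
x=-0.58: |R|=0.5396
R=1: x+16/45x²=0 ⇒ x=−45/16=-2.8125; min R=1−1/(4·16/45)=0.2969>−1
Confirm numerically:
  x=-2.314: |R|=0.58986 <1
  x=-1.861: |R|=0.37040 <1
  x=-1.847: |R|=0.36595 <1
  x=-3.265: |R|=1.52530 >1
  x=-3.246: |R|=1.50032 >1
  x=-3.018: |R|=1.22052 >1
So |R|<1 on (-2.8125, 0).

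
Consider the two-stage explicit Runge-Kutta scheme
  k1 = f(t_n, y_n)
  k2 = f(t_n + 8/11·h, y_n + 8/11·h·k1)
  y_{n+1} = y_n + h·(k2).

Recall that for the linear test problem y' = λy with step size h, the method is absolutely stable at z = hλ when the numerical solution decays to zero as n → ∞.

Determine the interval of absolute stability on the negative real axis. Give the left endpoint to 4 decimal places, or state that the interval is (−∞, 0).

z∈(-1.3750,0).

Set f=λy, z=hλ:
  k1=λy_n ⇒ h·k1=z·y_n;  k2=λ(1+8/11z)y_n ⇒ h·k2=z(1+8/11z)y_n
  y_{n+1}/y_n = 1 + z(1+8/11z) = 1 + z + 8/11z²
  so R(z) = 1 + z + 8/11z².

Boundary: |R(x)|=1, x<0.
x=-1.71: |R|=1.4166
R=1: x+8/11x²=0 ⇒ x=−11/8=-1.3750; min R=1−1/(4·8/11)=0.6562>−1
Confirm numerically:
  x=-1.200: |R|=0.84727 <1
  x=-1.179: |R|=0.83194 <1
  x=-1.130: |R|=0.79865 <1
  x=-0.590: |R|=0.66316 <1
  x=-1.674: |R|=1.36402 >1
  x=-1.621: |R|=1.29001 >1
Interval (-1.3750, 0).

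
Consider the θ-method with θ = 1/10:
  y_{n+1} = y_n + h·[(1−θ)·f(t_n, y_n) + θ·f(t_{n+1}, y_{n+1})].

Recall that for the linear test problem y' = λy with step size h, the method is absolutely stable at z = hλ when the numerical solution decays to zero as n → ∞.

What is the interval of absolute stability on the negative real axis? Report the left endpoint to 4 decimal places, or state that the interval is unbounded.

(-2.5000, 0).

With y'=λy (z=hλ):
  y_{n+1} = y_n + z·[9/10·y_n + 1/10·y_{n+1}] ⇒ (1 − 1/10z)y_{n+1} = (1 + 9/10z)y_n
  R(z) = (1 + 9/10z)/(1 − 1/10z).

Find x<0 with |R(x)|<1.
x=-1.31: |R|=0.1583
R=−1: 1+9/10x = −1+1/10x ⇒ -4/5x=2 ⇒ x=2/(-4/5)=-2.5000
Confirm numerically:
  x=-1.682: |R|=0.43982 <1
  x=-1.388: |R|=0.21883 <1
  x=-1.357: |R|=0.19486 <1
  x=-1.355: |R|=0.19331 <1
  x=-3.045: |R|=1.33423 >1
  x=-2.927: |R|=1.26425 >1
  x=-2.763: |R|=1.16485 >1
Interval (-2.5000, 0).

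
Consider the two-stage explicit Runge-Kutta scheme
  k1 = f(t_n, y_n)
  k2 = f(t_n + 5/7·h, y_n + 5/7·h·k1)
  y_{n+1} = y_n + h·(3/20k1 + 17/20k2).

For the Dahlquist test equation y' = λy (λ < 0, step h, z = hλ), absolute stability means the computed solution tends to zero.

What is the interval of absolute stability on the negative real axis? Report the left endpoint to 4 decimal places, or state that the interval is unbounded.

With y'=λy (z=hλ):
  k1=λy_n ⇒ h·k1=z·y_n;  k2=λ(1+5/7z)y_n ⇒ h·k2=z(1+5/7z)y_n
  y_{n+1}/y_n = 1 + 3/20z + 17/20z(1+5/7z) = 1 + z + 17/28z²
  Hence R(z) = 1 + z + 17/28z².

Find x<0 with |R(x)|<1.
x=-0.56: |R|=0.6304
R=1: x+17/28x²=0 ⇒ x=−28/17=-1.6471; min R=1−1/(4·17/28)=0.5882>−1
Confirm numerically:
  x=-0.967: |R|=0.60073 <1
  x=-0.919: |R|=0.59377 <1
  x=-0.892: |R|=0.59108 <1
  x=-0.877: |R|=0.58997 <1
  x=-1.764: |R|=1.12524 >1
  x=-1.712: |R|=1.06750 >1
  x=-1.678: |R|=1.03152 >1
Stable set (-1.6471, 0).

z∈(-1.6471,0).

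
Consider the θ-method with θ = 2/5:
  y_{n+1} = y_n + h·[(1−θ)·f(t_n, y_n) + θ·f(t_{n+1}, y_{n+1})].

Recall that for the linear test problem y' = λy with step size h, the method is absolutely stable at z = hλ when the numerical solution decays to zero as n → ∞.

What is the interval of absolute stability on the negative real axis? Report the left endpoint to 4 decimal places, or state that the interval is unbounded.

Test eqn y'=λy, z=hλ:
  y_{n+1} = y_n + z·[3/5·y_n + 2/5·y_{n+1}] ⇒ (1 − 2/5z)y_{n+1} = (1 + 3/5z)y_n
  Hence R(z) = (1 + 3/5z)/(1 − 2/5z).

Boundary: |R(x)|=1, x<0.
x=-1.32: |R|=0.1361
R=−1: 1+3/5x = −1+2/5x ⇒ -1/5x=2 ⇒ x=2/(-1/5)=-10.0000
Confirm numerically:
  x=-9.265: |R|=0.96876 <1
  x=-8.256: |R|=0.91893 <1
  x=-7.446: |R|=0.87161 <1
  x=-6.596: |R|=0.81288 <1
  x=-10.545: |R|=1.02089 >1
  x=-10.158: |R|=1.00624 >1
Stable set (-10.0000, 0).

z∈(-10.0000,0).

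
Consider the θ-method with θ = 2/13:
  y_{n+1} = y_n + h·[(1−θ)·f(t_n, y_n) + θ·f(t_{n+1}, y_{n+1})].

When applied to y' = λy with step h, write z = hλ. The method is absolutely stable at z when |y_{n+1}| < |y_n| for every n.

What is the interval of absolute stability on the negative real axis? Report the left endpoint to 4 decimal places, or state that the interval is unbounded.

(-2.8889, 0).

Set f=λy, z=hλ:
  y_{n+1} = y_n + z·[11/13·y_n + 2/13·y_{n+1}] ⇒ (1 − 2/13z)y_{n+1} = (1 + 11/13z)y_n
  Hence R(z) = (1 + 11/13z)/(1 − 2/13z).

Boundary: |R(x)|=1, x<0.
x=-1.46: |R|=0.1922
R=−1: 1+11/13x = −1+2/13x ⇒ -9/13x=2 ⇒ x=2/(-9/13)=-2.8889
Confirm numerically:
  x=-2.508: |R|=0.80972 <1
  x=-1.998: |R|=0.52824 <1
  x=-1.524: |R|=0.23455 <1
  x=-1.241: |R|=0.04205 <1
  x=-3.467: |R|=1.26101 >1
  x=-3.340: |R|=1.20630 >1
  x=-3.203: |R|=1.14568 >1
Stable set (-2.8889, 0).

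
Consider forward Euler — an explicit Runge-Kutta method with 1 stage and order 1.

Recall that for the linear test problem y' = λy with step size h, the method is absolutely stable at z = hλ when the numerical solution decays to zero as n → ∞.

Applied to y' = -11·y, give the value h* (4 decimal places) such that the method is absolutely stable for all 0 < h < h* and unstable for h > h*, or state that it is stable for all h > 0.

(-2.0000,0); λ=-11 ⇒ h* = 0.1818.

With y'=λy (z=hλ):
  order 1, 1-stage ⇒ R(z)=1+z
  (e.g. R(-1.58)=-0.58000, |R|=0.58000)

Find x<0 with |R(x)|<1.
x=-1.58: |R|=0.5800
|R(-2.39)|=1.3900 |R(-2.03)|=1.0300 |R(-1.27)|=0.2700
Bisect:
  x_lo=-2.3362 |R|=1.3362  x_hi=-0.1458 |R|=0.8542
  mid=-1.24096 |R|=0.24096 →hi
  mid=-1.78857 |R|=0.78857 →hi
  mid=-2.06237 |R|=1.06237 →lo
  mid=-1.92547 |R|=0.92547 →hi
  mid=-1.99392 |R|=0.99392 →hi
  mid=-2.02814 |R|=1.02814 →lo
  mid=-2.01103 |R|=1.01103 →lo
  mid=-2.00247 |R|=1.00247 →lo
  mid=-1.99819 |R|=0.99819 →hi
  mid=-2.00033 |R|=1.00033 →lo
  ...
  [-2.00007,-1.99993] ⇒ x*=-2.0000
So |R|<1 on (-2.0000, 0).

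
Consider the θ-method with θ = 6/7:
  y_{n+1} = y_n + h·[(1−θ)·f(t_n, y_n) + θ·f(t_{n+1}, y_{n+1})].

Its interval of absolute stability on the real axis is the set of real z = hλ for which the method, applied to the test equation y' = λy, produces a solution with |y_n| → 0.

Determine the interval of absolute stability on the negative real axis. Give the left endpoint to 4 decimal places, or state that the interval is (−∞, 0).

On y'=λy, z=hλ:
  y_{n+1} = y_n + z·[1/7·y_n + 6/7·y_{n+1}] ⇒ (1 − 6/7z)y_{n+1} = (1 + 1/7z)y_n
  R(z) = (1 + 1/7z)/(1 − 6/7z).

Need |R(x)|<1, x<0.
x=-0.95: |R|=0.4764
x=-2: |R|=0.2632
x=-10: |R|=0.0448
x=-100: |R|=0.1532
θ=6/7≥1/2 ⇒ |1+1/7x|<|1−6/7x| ∀x<0 ⇒ unbounded interval.

(−∞, 0) — no finite endpoint.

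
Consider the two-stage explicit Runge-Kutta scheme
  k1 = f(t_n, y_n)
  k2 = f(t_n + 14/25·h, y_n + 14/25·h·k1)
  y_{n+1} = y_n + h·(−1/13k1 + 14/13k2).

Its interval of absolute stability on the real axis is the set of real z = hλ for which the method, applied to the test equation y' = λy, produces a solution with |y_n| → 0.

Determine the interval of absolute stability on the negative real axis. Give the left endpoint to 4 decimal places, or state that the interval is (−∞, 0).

(-1.6582, 0).

Test eqn y'=λy, z=hλ:
  k1=λy_n ⇒ h·k1=z·y_n;  k2=λ(1+14/25z)y_n ⇒ h·k2=z(1+14/25z)y_n
  y_{n+1}/y_n = 1 − 1/13z + 14/13z(1+14/25z) = 1 + z + 196/325z²
  so R(z) = 1 + z + 196/325z².

Solve |R(x)|<1 on ℝ⁻.
x=-1.72: |R|=1.0641
R=1: x+196/325x²=0 ⇒ x=−325/196=-1.6582; min R=1−1/(4·196/325)=0.5855>−1
Confirm numerically:
  x=-1.315: |R|=0.72786 <1
  x=-0.917: |R|=0.59012 <1
  x=-0.824: |R|=0.58547 <1
  x=-2.231: |R|=1.77073 >1
  x=-1.941: |R|=1.33108 >1
  x=-1.699: |R|=1.04184 >1
Interval (-1.6582, 0).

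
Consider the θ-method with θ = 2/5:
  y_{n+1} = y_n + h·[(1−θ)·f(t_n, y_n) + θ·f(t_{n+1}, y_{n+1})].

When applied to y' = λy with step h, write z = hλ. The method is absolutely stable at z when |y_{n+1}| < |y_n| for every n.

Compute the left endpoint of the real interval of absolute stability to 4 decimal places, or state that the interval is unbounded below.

left endpoint -10.0000.

Set f=λy, z=hλ:
  y_{n+1} = y_n + z·[3/5·y_n + 2/5·y_{n+1}] ⇒ (1 − 2/5z)y_{n+1} = (1 + 3/5z)y_n
  R(z) = (1 + 3/5z)/(1 − 2/5z).

Boundary: |R(x)|=1, x<0.
x=-0.86: |R|=0.3601
R=−1: 1+3/5x = −1+2/5x ⇒ -1/5x=2 ⇒ x=2/(-1/5)=-10.0000
Confirm numerically:
  x=-7.267: |R|=0.86009 <1
  x=-5.942: |R|=0.75965 <1
  x=-5.661: |R|=0.73416 <1
  x=-4.147: |R|=0.55973 <1
  x=-10.340: |R|=1.01324 >1
  x=-10.325: |R|=1.01267 >1
  x=-10.200: |R|=1.00787 >1
Stable set (-10.0000, 0).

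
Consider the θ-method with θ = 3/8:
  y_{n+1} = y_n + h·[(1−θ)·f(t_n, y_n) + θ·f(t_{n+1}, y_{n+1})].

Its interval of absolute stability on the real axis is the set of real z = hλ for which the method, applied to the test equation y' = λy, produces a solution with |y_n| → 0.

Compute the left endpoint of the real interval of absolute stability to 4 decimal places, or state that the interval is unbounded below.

On y'=λy, z=hλ:
  y_{n+1} = y_n + z·[5/8·y_n + 3/8·y_{n+1}] ⇒ (1 − 3/8z)y_{n+1} = (1 + 5/8z)y_n
  so R(z) = (1 + 5/8z)/(1 − 3/8z).

Boundary: |R(x)|=1, x<0.
x=-1.3: |R|=0.1261
R=−1: 1+5/8x = −1+3/8x ⇒ -1/4x=2 ⇒ x=2/(-1/4)=-8.0000
Confirm numerically:
  x=-5.882: |R|=0.83483 <1
  x=-5.407: |R|=0.78589 <1
  x=-3.608: |R|=0.53336 <1
  x=-8.413: |R|=1.02485 >1
  x=-8.168: |R|=1.01034 >1
  x=-8.096: |R|=1.00595 >1
So |R|<1 on (-8.0000, 0).

z* = -8.0000.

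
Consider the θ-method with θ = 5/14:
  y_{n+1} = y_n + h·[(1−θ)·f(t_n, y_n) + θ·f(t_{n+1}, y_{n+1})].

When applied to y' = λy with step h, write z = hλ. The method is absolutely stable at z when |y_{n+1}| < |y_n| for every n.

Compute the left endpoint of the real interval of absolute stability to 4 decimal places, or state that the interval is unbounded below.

left endpoint -7.0000.

On y'=λy, z=hλ:
  y_{n+1} = y_n + z·[9/14·y_n + 5/14·y_{n+1}] ⇒ (1 − 5/14z)y_{n+1} = (1 + 9/14z)y_n
  so R(z) = (1 + 9/14z)/(1 − 5/14z).

Need |R(x)|<1, x<0.
x=-1.6: |R|=0.0182
R=−1: 1+9/14x = −1+5/14x ⇒ -2/7x=2 ⇒ x=2/(-2/7)=-7.0000
Confirm numerically:
  x=-5.963: |R|=0.90533 <1
  x=-5.103: |R|=0.80797 <1
  x=-4.551: |R|=0.73348 <1
  x=-4.522: |R|=0.72925 <1
  x=-7.512: |R|=1.03972 >1
  x=-7.132: |R|=1.01063 >1
  x=-7.065: |R|=1.00527 >1
Stable set (-7.0000, 0).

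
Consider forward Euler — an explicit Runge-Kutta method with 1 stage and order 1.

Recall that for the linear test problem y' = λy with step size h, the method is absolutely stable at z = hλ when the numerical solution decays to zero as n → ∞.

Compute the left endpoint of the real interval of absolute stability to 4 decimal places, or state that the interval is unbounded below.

left endpoint -2.0000.

With y'=λy (z=hλ):
  order 1, 1-stage ⇒ R(z)=1+z
  (e.g. R(-1.01)=-0.01000, |R|=0.01000)

Solve |R(x)|<1 on ℝ⁻.
x=-1.01: |R|=0.0100
|R(-2.09)|=1.0900 |R(-0.79)|=0.2100 |R(-0.64)|=0.3600
Bisect:
  x_lo=-2.4917 |R|=1.4917  x_hi=-0.3257 |R|=0.6743
  mid=-1.40872 |R|=0.40872 →hi
  mid=-1.95023 |R|=0.95023 →hi
  mid=-2.22098 |R|=1.22098 →lo
  mid=-2.08560 |R|=1.08560 →lo
  mid=-2.01792 |R|=1.01792 →lo
  mid=-1.98407 |R|=0.98407 →hi
  mid=-2.00099 |R|=1.00099 →lo
  mid=-1.99253 |R|=0.99253 →hi
  mid=-1.99676 |R|=0.99676 →hi
  ...
  [-2.00007,-1.99994] ⇒ x*=-2.0000
So |R|<1 on (-2.0000, 0).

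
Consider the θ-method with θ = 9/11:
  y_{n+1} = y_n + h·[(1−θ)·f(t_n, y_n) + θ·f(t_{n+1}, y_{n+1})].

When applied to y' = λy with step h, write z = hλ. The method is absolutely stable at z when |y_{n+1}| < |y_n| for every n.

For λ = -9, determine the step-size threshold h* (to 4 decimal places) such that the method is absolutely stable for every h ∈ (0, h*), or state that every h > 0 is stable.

Test eqn y'=λy, z=hλ:
  y_{n+1} = y_n + z·[2/11·y_n + 9/11·y_{n+1}] ⇒ (1 − 9/11z)y_{n+1} = (1 + 2/11z)y_n
  so R(z) = (1 + 2/11z)/(1 − 9/11z).

Boundary: |R(x)|=1, x<0.
x=-0.63: |R|=0.5843
x=-2: |R|=0.2414
x=-10: |R|=0.0891
x=-100: |R|=0.2075
θ=9/11≥1/2 ⇒ |1+2/11x|<|1−9/11x| ∀x<0 ⇒ unbounded interval.

(−∞, 0) — no finite endpoint. Any h>0 works for λ=-9.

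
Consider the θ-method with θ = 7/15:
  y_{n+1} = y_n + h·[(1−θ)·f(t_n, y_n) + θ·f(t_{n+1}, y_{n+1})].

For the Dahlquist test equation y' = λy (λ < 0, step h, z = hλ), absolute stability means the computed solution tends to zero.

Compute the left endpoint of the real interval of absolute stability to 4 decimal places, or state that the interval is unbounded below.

z* = -30.0000.

With y'=λy (z=hλ):
  y_{n+1} = y_n + z·[8/15·y_n + 7/15·y_{n+1}] ⇒ (1 − 7/15z)y_{n+1} = (1 + 8/15z)y_n
  Hence R(z) = (1 + 8/15z)/(1 − 7/15z).

Find x<0 with |R(x)|<1.
x=-1.55: |R|=0.1006
R=−1: 1+8/15x = −1+7/15x ⇒ -1/15x=2 ⇒ x=2/(-1/15)=-30.0000
Confirm numerically:
  x=-28.918: |R|=0.99502 <1
  x=-26.901: |R|=0.98476 <1
  x=-15.949: |R|=0.88905 <1
  x=-14.588: |R|=0.86840 <1
  x=-30.583: |R|=1.00254 >1
  x=-30.264: |R|=1.00116 >1
  x=-30.074: |R|=1.00033 >1
Interval (-30.0000, 0).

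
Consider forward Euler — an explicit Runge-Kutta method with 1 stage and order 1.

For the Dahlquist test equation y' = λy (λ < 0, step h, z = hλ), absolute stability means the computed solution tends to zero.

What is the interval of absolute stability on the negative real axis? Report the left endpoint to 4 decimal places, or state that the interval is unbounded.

On y'=λy, z=hλ:
  order 1, 1-stage ⇒ R(z)=1+z
  (e.g. R(-1.41)=-0.41000, |R|=0.41000)

Need |R(x)|<1, x<0.
x=-1.41: |R|=0.4100
|R(-2.09)|=1.0900 |R(-1.95)|=0.9500 |R(-0.78)|=0.2200
Bisect:
  x_lo=-2.8476 |R|=1.8476  x_hi=-0.2123 |R|=0.7877
  mid=-1.52994 |R|=0.52994 →hi
  mid=-2.18877 |R|=1.18877 →lo
  mid=-1.85936 |R|=0.85936 →hi
  mid=-2.02407 |R|=1.02407 →lo
  mid=-1.94171 |R|=0.94171 →hi
  mid=-1.98289 |R|=0.98289 →hi
  mid=-2.00348 |R|=1.00348 →lo
  ...
  [-2.00010,-1.99994] ⇒ x*=-2.0000
Interval (-2.0000, 0).

(-2.0000, 0).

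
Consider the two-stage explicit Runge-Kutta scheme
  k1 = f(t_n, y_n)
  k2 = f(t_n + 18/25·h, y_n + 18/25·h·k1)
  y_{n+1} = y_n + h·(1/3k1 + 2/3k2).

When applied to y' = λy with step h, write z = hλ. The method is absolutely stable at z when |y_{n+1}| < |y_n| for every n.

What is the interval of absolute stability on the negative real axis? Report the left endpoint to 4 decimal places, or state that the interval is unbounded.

(-2.0833, 0).

With y'=λy (z=hλ):
  k1=λy_n ⇒ h·k1=z·y_n;  k2=λ(1+18/25z)y_n ⇒ h·k2=z(1+18/25z)y_n
  y_{n+1}/y_n = 1 + 1/3z + 2/3z(1+18/25z) = 1 + z + 12/25z²
  so R(z) = 1 + z + 12/25z².

Find x<0 with |R(x)|<1.
x=-0.83: |R|=0.5007
R=1: x+12/25x²=0 ⇒ x=−25/12=-2.0833; min R=1−1/(4·12/25)=0.4792>−1
Confirm numerically:
  x=-1.779: |R|=0.74012 <1
  x=-1.655: |R|=0.65973 <1
  x=-1.329: |R|=0.51880 <1
  x=-1.168: |R|=0.48683 <1
  x=-2.592: |R|=1.63286 >1
  x=-2.446: |R|=1.42580 >1
  x=-2.208: |R|=1.13213 >1
So |R|<1 on (-2.0833, 0).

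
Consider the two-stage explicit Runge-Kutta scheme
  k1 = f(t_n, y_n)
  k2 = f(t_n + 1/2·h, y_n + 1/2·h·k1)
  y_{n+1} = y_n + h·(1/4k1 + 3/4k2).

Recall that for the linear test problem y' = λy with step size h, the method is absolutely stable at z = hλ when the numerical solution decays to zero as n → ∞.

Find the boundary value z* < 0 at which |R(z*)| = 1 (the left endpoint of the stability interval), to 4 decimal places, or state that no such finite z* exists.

On y'=λy, z=hλ:
  k1=λy_n ⇒ h·k1=z·y_n;  k2=λ(1+1/2z)y_n ⇒ h·k2=z(1+1/2z)y_n
  y_{n+1}/y_n = 1 + 1/4z + 3/4z(1+1/2z) = 1 + z + 3/8z²
  ⇒ R(z) = 1 + z + 3/8z².

Find x<0 with |R(x)|<1.
x=-1.25: |R|=0.3359
R=1: x+3/8x²=0 ⇒ x=−8/3=-2.6667; min R=1−1/(4·3/8)=0.3333>−1
Confirm numerically:
  x=-2.477: |R|=0.82382 <1
  x=-1.825: |R|=0.42398 <1
  x=-1.744: |R|=0.39658 <1
  x=-3.174: |R|=1.60385 >1
  x=-3.073: |R|=1.46825 >1
  x=-2.938: |R|=1.29894 >1
Stable set (-2.6667, 0).

left endpoint -2.6667.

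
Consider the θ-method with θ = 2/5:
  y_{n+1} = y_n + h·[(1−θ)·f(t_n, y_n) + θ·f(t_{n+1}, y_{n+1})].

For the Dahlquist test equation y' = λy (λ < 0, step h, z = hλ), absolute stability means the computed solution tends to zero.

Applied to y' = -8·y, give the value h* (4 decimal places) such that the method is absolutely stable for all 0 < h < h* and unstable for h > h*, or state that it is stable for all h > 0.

Set f=λy, z=hλ:
  y_{n+1} = y_n + z·[3/5·y_n + 2/5·y_{n+1}] ⇒ (1 − 2/5z)y_{n+1} = (1 + 3/5z)y_n
  so R(z) = (1 + 3/5z)/(1 − 2/5z).

Boundary: |R(x)|=1, x<0.
x=-1.19: |R|=0.1938
R=−1: 1+3/5x = −1+2/5x ⇒ -1/5x=2 ⇒ x=2/(-1/5)=-10.0000
Confirm numerically:
  x=-8.715: |R|=0.94271 <1
  x=-5.243: |R|=0.69282 <1
  x=-4.357: |R|=0.58852 <1
  x=-10.520: |R|=1.01997 >1
  x=-10.242: |R|=1.00950 >1
So |R|<1 on (-10.0000, 0).

(-10.0000,0); λ=-8 ⇒ h* = (10)/8 = 1.2500.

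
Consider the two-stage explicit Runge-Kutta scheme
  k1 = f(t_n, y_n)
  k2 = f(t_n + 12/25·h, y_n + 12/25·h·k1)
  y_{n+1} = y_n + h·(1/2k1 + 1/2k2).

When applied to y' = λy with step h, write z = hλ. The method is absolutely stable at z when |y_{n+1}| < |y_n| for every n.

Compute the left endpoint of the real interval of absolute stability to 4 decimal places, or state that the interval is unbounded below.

On y'=λy, z=hλ:
  k1=λy_n ⇒ h·k1=z·y_n;  k2=λ(1+12/25z)y_n ⇒ h·k2=z(1+12/25z)y_n
  y_{n+1}/y_n = 1 + 1/2z + 1/2z(1+12/25z) = 1 + z + 6/25z²
  ⇒ R(z) = 1 + z + 6/25z².

Solve |R(x)|<1 on ℝ⁻.
x=-1.12: |R|=0.1811
R=1: x+6/25x²=0 ⇒ x=−25/6=-4.1667; min R=1−1/(4·6/25)=-0.0417>−1
Confirm numerically:
  x=-3.662: |R|=0.55646 <1
  x=-3.029: |R|=0.17296 <1
  x=-2.728: |R|=0.05808 <1
  x=-2.482: |R|=0.00352 <1
  x=-4.692: |R|=1.59157 >1
  x=-4.508: |R|=1.36930 >1
  x=-4.255: |R|=1.09021 >1
So |R|<1 on (-4.1667, 0).

left endpoint -4.1667.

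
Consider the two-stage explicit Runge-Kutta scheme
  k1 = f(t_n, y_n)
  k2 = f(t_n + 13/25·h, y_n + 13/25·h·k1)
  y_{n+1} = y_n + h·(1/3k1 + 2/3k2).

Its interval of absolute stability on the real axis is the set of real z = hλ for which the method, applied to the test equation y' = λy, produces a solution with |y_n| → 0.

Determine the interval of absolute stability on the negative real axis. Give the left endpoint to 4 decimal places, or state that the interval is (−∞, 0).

z∈(-2.8846,0).

With y'=λy (z=hλ):
  k1=λy_n ⇒ h·k1=z·y_n;  k2=λ(1+13/25z)y_n ⇒ h·k2=z(1+13/25z)y_n
  y_{n+1}/y_n = 1 + 1/3z + 2/3z(1+13/25z) = 1 + z + 26/75z²
  so R(z) = 1 + z + 26/75z².

Solve |R(x)|<1 on ℝ⁻.
x=-1.76: |R|=0.3138
R=1: x+26/75x²=0 ⇒ x=−75/26=-2.8846; min R=1−1/(4·26/75)=0.2788>−1
Confirm numerically:
  x=-2.833: |R|=0.94931 <1
  x=-1.915: |R|=0.35630 <1
  x=-1.869: |R|=0.34196 <1
  x=-3.290: |R|=1.46235 >1
  x=-3.270: |R|=1.43687 >1
  x=-3.219: |R|=1.37315 >1
Stable set (-2.8846, 0).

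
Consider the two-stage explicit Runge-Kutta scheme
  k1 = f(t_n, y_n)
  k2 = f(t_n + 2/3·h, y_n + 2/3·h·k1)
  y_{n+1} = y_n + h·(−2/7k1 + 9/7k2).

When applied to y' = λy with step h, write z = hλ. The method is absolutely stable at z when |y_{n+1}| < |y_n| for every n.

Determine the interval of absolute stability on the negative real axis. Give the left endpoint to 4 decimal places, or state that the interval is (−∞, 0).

Test eqn y'=λy, z=hλ:
  k1=λy_n ⇒ h·k1=z·y_n;  k2=λ(1+2/3z)y_n ⇒ h·k2=z(1+2/3z)y_n
  y_{n+1}/y_n = 1 − 2/7z + 9/7z(1+2/3z) = 1 + z + 6/7z²
  so R(z) = 1 + z + 6/7z².

Find x<0 with |R(x)|<1.
x=-1.09: |R|=0.9284
R=1: x+6/7x²=0 ⇒ x=−7/6=-1.1667; min R=1−1/(4·6/7)=0.7083>−1
Confirm numerically:
  x=-0.823: |R|=0.75757 <1
  x=-0.582: |R|=0.70833 <1
  x=-0.540: |R|=0.70994 <1
  x=-0.498: |R|=0.71457 <1
  x=-1.520: |R|=1.46034 >1
  x=-1.488: |R|=1.40984 >1
  x=-1.330: |R|=1.18620 >1
Stable set (-1.1667, 0).

z∈(-1.1667,0).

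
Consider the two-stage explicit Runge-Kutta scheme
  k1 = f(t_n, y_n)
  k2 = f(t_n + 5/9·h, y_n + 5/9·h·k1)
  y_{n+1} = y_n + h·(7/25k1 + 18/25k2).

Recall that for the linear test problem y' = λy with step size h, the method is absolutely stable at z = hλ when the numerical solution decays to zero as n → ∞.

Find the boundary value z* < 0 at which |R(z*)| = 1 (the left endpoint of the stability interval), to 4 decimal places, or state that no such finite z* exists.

left endpoint -2.5000.

Test eqn y'=λy, z=hλ:
  k1=λy_n ⇒ h·k1=z·y_n;  k2=λ(1+5/9z)y_n ⇒ h·k2=z(1+5/9z)y_n
  y_{n+1}/y_n = 1 + 7/25z + 18/25z(1+5/9z) = 1 + z + 2/5z²
  so R(z) = 1 + z + 2/5z².

Find x<0 with |R(x)|<1.
x=-0.9: |R|=0.4240
R=1: x+2/5x²=0 ⇒ x=−5/2=-2.5000; min R=1−1/(4·2/5)=0.3750>−1
Confirm numerically:
  x=-2.357: |R|=0.86518 <1
  x=-2.348: |R|=0.85724 <1
  x=-1.757: |R|=0.47782 <1
  x=-1.590: |R|=0.42124 <1
  x=-2.910: |R|=1.47724 >1
  x=-2.872: |R|=1.42735 >1
Interval (-2.5000, 0).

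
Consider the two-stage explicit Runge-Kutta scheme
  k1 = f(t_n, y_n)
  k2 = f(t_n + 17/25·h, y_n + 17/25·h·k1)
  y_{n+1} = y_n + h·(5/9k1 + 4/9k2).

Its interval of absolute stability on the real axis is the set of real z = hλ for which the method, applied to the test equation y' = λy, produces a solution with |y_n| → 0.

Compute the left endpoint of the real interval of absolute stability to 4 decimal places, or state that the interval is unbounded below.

left endpoint -3.3088.

Set f=λy, z=hλ:
  k1=λy_n ⇒ h·k1=z·y_n;  k2=λ(1+17/25z)y_n ⇒ h·k2=z(1+17/25z)y_n
  y_{n+1}/y_n = 1 + 5/9z + 4/9z(1+17/25z) = 1 + z + 68/225z²
  R(z) = 1 + z + 68/225z².

Find x<0 with |R(x)|<1.
x=-0.65: |R|=0.4777
R=1: x+68/225x²=0 ⇒ x=−225/68=-3.3088; min R=1−1/(4·68/225)=0.1728>−1
Confirm numerically:
  x=-3.052: |R|=0.76311 <1
  x=-2.312: |R|=0.30348 <1
  x=-2.063: |R|=0.22325 <1
  x=-1.981: |R|=0.20503 <1
  x=-3.902: |R|=1.69952 >1
  x=-3.748: |R|=1.49747 >1
Interval (-3.3088, 0).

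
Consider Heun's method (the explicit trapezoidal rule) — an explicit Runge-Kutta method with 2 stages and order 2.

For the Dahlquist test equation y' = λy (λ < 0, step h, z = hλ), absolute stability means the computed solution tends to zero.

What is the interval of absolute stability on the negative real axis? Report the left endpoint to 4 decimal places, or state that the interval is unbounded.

With y'=λy (z=hλ):
  order 2, 2-stage ⇒ R(z)=1+z+z^2/2
  (e.g. R(-1.32)=0.55120, |R|=0.55120)

Find x<0 with |R(x)|<1.
x=-1.32: |R|=0.5512
|R(-2.39)|=1.4661 |R(-1.69)|=0.7380 |R(-1.38)|=0.5722
Bisect:
  x_lo=-2.7049 |R|=1.9534  x_hi=-0.1942 |R|=0.8246
  mid=-1.44958 |R|=0.60106 →hi
  mid=-2.07726 |R|=1.08024 →lo
  mid=-1.76342 |R|=0.79140 →hi
  mid=-1.92034 |R|=0.92351 →hi
  mid=-1.99880 |R|=0.99880 →hi
  mid=-2.03803 |R|=1.03875 →lo
  mid=-2.01841 |R|=1.01858 →lo
  ...
  [-2.00002,-1.99987] ⇒ x*=-2.0000
Stable set (-2.0000, 0).

(-2.0000, 0).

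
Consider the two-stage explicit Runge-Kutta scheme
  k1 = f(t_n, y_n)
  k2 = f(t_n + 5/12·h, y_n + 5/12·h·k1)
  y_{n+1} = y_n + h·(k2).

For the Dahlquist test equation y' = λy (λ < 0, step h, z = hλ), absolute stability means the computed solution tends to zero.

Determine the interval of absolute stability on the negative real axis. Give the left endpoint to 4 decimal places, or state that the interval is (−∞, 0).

z∈(-2.4000,0).

Set f=λy, z=hλ:
  k1=λy_n ⇒ h·k1=z·y_n;  k2=λ(1+5/12z)y_n ⇒ h·k2=z(1+5/12z)y_n
  y_{n+1}/y_n = 1 + z(1+5/12z) = 1 + z + 5/12z²
  ⇒ R(z) = 1 + z + 5/12z².

Solve |R(x)|<1 on ℝ⁻.
x=-1.24: |R|=0.4007
R=1: x+5/12x²=0 ⇒ x=−12/5=-2.4000; min R=1−1/(4·5/12)=0.4000>−1
Confirm numerically:
  x=-2.315: |R|=0.91801 <1
  x=-1.935: |R|=0.62509 <1
  x=-1.844: |R|=0.57281 <1
  x=-2.846: |R|=1.52888 >1
  x=-2.815: |R|=1.48676 >1
  x=-2.787: |R|=1.44940 >1
So |R|<1 on (-2.4000, 0).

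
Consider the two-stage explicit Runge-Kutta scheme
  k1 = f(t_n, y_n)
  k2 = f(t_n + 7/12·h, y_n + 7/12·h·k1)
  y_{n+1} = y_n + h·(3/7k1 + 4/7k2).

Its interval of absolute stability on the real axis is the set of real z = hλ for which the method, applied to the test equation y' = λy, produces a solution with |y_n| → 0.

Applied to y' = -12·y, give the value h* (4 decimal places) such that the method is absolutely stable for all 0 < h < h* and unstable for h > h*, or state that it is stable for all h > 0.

Set f=λy, z=hλ:
  k1=λy_n ⇒ h·k1=z·y_n;  k2=λ(1+7/12z)y_n ⇒ h·k2=z(1+7/12z)y_n
  y_{n+1}/y_n = 1 + 3/7z + 4/7z(1+7/12z) = 1 + z + 1/3z²
  ⇒ R(z) = 1 + z + 1/3z².

Need |R(x)|<1, x<0.
x=-1.52: |R|=0.2501
R=1: x+1/3x²=0 ⇒ x=−3=-3.0000; min R=1−1/(4·1/3)=0.2500>−1
Confirm numerically:
  x=-2.766: |R|=0.78425 <1
  x=-2.055: |R|=0.35268 <1
  x=-1.607: |R|=0.25382 <1
  x=-1.519: |R|=0.25012 <1
  x=-3.300: |R|=1.33000 >1
  x=-3.131: |R|=1.13672 >1
Stable set (-3.0000, 0).

(-3.0000,0); λ=-12 ⇒ h* = (3)/12 = 0.2500.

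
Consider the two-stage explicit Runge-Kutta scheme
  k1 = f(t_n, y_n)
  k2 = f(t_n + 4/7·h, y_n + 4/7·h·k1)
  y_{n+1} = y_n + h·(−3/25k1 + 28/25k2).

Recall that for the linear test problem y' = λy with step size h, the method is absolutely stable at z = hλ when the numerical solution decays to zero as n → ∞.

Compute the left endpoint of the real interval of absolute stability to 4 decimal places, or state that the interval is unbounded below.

left endpoint -1.5625.

On y'=λy, z=hλ:
  k1=λy_n ⇒ h·k1=z·y_n;  k2=λ(1+4/7z)y_n ⇒ h·k2=z(1+4/7z)y_n
  y_{n+1}/y_n = 1 − 3/25z + 28/25z(1+4/7z) = 1 + z + 16/25z²
  ⇒ R(z) = 1 + z + 16/25z².

Boundary: |R(x)|=1, x<0.
x=-0.93: |R|=0.6235
R=1: x+16/25x²=0 ⇒ x=−25/16=-1.5625; min R=1−1/(4·16/25)=0.6094>−1
Confirm numerically:
  x=-1.335: |R|=0.80562 <1
  x=-1.177: |R|=0.70961 <1
  x=-1.003: |R|=0.64085 <1
  x=-1.914: |R|=1.43057 >1
  x=-1.762: |R|=1.22497 >1
  x=-1.753: |R|=1.21373 >1
So |R|<1 on (-1.5625, 0).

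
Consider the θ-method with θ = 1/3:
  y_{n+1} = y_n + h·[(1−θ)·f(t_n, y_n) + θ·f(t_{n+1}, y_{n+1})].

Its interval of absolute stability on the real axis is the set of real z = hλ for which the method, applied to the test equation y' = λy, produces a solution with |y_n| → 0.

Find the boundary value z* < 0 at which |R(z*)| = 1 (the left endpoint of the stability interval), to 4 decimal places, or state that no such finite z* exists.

On y'=λy, z=hλ:
  y_{n+1} = y_n + z·[2/3·y_n + 1/3·y_{n+1}] ⇒ (1 − 1/3z)y_{n+1} = (1 + 2/3z)y_n
  so R(z) = (1 + 2/3z)/(1 − 1/3z).

Need |R(x)|<1, x<0.
x=-1.11: |R|=0.1898
R=−1: 1+2/3x = −1+1/3x ⇒ -1/3x=2 ⇒ x=2/(-1/3)=-6.0000
Confirm numerically:
  x=-5.407: |R|=0.92946 <1
  x=-4.846: |R|=0.85292 <1
  x=-3.960: |R|=0.70690 <1
  x=-6.443: |R|=1.04691 >1
  x=-6.289: |R|=1.03111 >1
So |R|<1 on (-6.0000, 0).

left endpoint -6.0000.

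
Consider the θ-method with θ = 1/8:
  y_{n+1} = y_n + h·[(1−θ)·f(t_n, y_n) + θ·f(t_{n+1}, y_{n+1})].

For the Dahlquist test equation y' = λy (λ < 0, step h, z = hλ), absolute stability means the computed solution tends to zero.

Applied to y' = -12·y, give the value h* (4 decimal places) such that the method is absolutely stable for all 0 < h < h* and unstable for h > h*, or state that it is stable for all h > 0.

Set f=λy, z=hλ:
  y_{n+1} = y_n + z·[7/8·y_n + 1/8·y_{n+1}] ⇒ (1 − 1/8z)y_{n+1} = (1 + 7/8z)y_n
  ⇒ R(z) = (1 + 7/8z)/(1 − 1/8z).

Boundary: |R(x)|=1, x<0.
x=-0.55: |R|=0.4854
R=−1: 1+7/8x = −1+1/8x ⇒ -3/4x=2 ⇒ x=2/(-3/4)=-2.6667
Confirm numerically:
  x=-2.175: |R|=0.71007 <1
  x=-2.032: |R|=0.62041 <1
  x=-1.774: |R|=0.45202 <1
  x=-1.397: |R|=0.18932 <1
  x=-3.143: |R|=1.25648 >1
  x=-2.930: |R|=1.14456 >1
  x=-2.886: |R|=1.12089 >1
Stable set (-2.6667, 0).

(-2.6667,0); λ=-12 ⇒ h* = (8/3)/12 = 0.2222.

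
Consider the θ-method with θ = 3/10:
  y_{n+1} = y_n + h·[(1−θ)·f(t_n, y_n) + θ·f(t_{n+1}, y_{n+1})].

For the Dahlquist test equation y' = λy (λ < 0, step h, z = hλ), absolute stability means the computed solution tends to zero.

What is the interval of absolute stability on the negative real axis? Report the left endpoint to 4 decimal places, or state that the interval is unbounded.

On y'=λy, z=hλ:
  y_{n+1} = y_n + z·[7/10·y_n + 3/10·y_{n+1}] ⇒ (1 − 3/10z)y_{n+1} = (1 + 7/10z)y_n
  R(z) = (1 + 7/10z)/(1 − 3/10z).

Find x<0 with |R(x)|<1.
x=-0.65: |R|=0.4561
R=−1: 1+7/10x = −1+3/10x ⇒ -2/5x=2 ⇒ x=2/(-2/5)=-5.0000
Confirm numerically:
  x=-4.397: |R|=0.89599 <1
  x=-2.189: |R|=0.32130 <1
  x=-2.044: |R|=0.26705 <1
  x=-5.596: |R|=1.08900 >1
  x=-5.406: |R|=1.06194 >1
  x=-5.080: |R|=1.01268 >1
Stable set (-5.0000, 0).

z∈(-5.0000,0).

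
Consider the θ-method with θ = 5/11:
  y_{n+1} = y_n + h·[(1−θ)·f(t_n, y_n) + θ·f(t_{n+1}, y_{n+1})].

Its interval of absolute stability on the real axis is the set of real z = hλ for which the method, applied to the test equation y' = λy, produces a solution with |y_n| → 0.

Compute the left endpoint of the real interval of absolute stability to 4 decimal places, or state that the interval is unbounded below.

left endpoint -22.0000.

With y'=λy (z=hλ):
  y_{n+1} = y_n + z·[6/11·y_n + 5/11·y_{n+1}] ⇒ (1 − 5/11z)y_{n+1} = (1 + 6/11z)y_n
  Hence R(z) = (1 + 6/11z)/(1 − 5/11z).

Need |R(x)|<1, x<0.
x=-0.52: |R|=0.5794
R=−1: 1+6/11x = −1+5/11x ⇒ -1/11x=2 ⇒ x=2/(-1/11)=-22.0000
Confirm numerically:
  x=-20.505: |R|=0.98683 <1
  x=-18.745: |R|=0.96892 <1
  x=-17.927: |R|=0.95953 <1
  x=-10.364: |R|=0.81477 <1
  x=-22.308: |R|=1.00251 >1
  x=-22.192: |R|=1.00157 >1
Stable set (-22.0000, 0).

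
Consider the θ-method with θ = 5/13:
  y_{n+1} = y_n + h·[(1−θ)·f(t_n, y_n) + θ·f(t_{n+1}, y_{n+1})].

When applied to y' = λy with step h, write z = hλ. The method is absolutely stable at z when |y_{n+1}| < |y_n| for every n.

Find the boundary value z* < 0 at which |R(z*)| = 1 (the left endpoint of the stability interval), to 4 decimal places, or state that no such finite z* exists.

Set f=λy, z=hλ:
  y_{n+1} = y_n + z·[8/13·y_n + 5/13·y_{n+1}] ⇒ (1 − 5/13z)y_{n+1} = (1 + 8/13z)y_n
  Hence R(z) = (1 + 8/13z)/(1 − 5/13z).

Boundary: |R(x)|=1, x<0.
x=-0.7: |R|=0.4485
R=−1: 1+8/13x = −1+5/13x ⇒ -3/13x=2 ⇒ x=2/(-3/13)=-8.6667
Confirm numerically:
  x=-8.458: |R|=0.98868 <1
  x=-6.610: |R|=0.86602 <1
  x=-4.566: |R|=0.65666 <1
  x=-4.206: |R|=0.60676 <1
  x=-9.150: |R|=1.02468 >1
  x=-8.963: |R|=1.01538 >1
Stable set (-8.6667, 0).

left endpoint -8.6667.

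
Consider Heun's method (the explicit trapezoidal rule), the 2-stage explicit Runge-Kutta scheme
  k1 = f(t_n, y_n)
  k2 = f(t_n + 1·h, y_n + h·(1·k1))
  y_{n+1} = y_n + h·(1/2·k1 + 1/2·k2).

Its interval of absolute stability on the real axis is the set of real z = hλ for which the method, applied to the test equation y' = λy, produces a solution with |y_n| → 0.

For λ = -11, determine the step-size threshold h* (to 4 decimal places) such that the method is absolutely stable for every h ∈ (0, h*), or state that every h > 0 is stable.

With y'=λy (z=hλ):
  order 2, 2-stage ⇒ R(z)=1+z+z^2/2
  (e.g. R(-0.84)=0.51280, |R|=0.51280)

Need |R(x)|<1, x<0.
x=-0.84: |R|=0.5128
|R(-1.91)|=0.9140 |R(-1.26)|=0.5338 |R(-0.93)|=0.5025
Bisect:
  x_lo=-2.4649 |R|=1.5730  x_hi=-0.3077 |R|=0.7397
  mid=-1.38629 |R|=0.57461 →hi
  mid=-1.92561 |R|=0.92838 →hi
  mid=-2.19527 |R|=1.21434 →lo
  mid=-2.06044 |R|=1.06227 →lo
  mid=-1.99303 |R|=0.99305 →hi
  mid=-2.02673 |R|=1.02709 →lo
  mid=-2.00988 |R|=1.00993 →lo
  mid=-2.00145 |R|=1.00145 →lo
  mid=-1.99724 |R|=0.99724 →hi
  mid=-1.99935 |R|=0.99935 →hi
  ...
  [-2.00000,-1.99987] ⇒ x*=-2.0000
Stable set (-2.0000, 0).

(-2.0000,0); λ=-11 ⇒ h* = 0.1818.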